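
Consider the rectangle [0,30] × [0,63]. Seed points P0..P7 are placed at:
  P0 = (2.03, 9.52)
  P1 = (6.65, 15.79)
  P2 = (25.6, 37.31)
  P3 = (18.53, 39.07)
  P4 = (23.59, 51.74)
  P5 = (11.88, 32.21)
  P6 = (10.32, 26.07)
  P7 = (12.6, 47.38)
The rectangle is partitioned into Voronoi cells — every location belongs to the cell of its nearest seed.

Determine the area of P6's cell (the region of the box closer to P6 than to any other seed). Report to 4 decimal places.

1. box [0,30]×[0,63]: [(0, 0) (30, 0) (30, 63) (0, 63)]
2. ⊥bis P6·P0 via (6.175,17.795): [(0, 20.8881) (30, 5.8609) (30, 63) (0, 63)]  |A|=1488.765
3. ⊥bis P6·P1 via (8.485,20.93): [(0, 23.9592) (30, 13.2491) (30, 63) (0, 63)]  |A|=1331.8764
4. ⊥bis P6·P2 via (17.96,31.69): [(0, 56.1054) (0, 23.9592) (30, 13.2491) (30, 15.3225)]  |A|=513.2938
5. ⊥bis P6·P3 via (14.425,32.57): [(19.8181, 29.1641) (0, 41.6799) (0, 23.9592) (30, 13.2491) (30, 15.3225)]  |A|=370.3516
6. ⊥bis P6·P4 via (16.955,38.905): [(19.8181, 29.1641) (0, 41.6799) (0, 23.9592) (30, 13.2491) (30, 15.3225)]  |A|=370.3516
7. ⊥bis P6·P5 via (11.1,29.14): [(21.8437, 26.4103) (0, 31.9602) (0, 23.9592) (30, 13.2491) (30, 15.3225)]  |A|=249.5833
8. ⊥bis P6·P7 via (11.46,36.725): [(21.8437, 26.4103) (0, 31.9602) (0, 23.9592) (30, 13.2491) (30, 15.3225)]  |A|=249.5833
9. canonical 5-gon: [(21.8437, 26.4103) (0, 31.9602) (0, 23.9592) (30, 13.2491) (30, 15.3225)]
10. shoelace: 249.5833

Area of P6's cell: 249.5833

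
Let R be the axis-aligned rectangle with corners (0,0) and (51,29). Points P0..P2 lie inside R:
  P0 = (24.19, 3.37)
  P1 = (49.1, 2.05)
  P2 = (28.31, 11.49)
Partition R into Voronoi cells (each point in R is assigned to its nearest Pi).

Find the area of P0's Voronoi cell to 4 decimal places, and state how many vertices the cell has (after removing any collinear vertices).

Area of P0's cell: 419.4839 (4 vertices)

1. box [0,51]×[0,29]: [(0, 0) (51, 0) (51, 29) (0, 29)]
2. ⊥bis P0·P1 via (36.645,2.71): [(0, 0) (36.5014, 0) (38.0381, 29) (0, 29)]  |A|=1080.8231
3. ⊥bis P0·P2 via (26.25,7.43): [(0, 20.749) (0, 0) (36.5014, 0) (36.6164, 2.1702)]  |A|=419.4839
4. canonical 4-gon: [(0, 20.749) (0, 0) (36.5014, 0) (36.6164, 2.1702)]
5. shoelace: 419.4839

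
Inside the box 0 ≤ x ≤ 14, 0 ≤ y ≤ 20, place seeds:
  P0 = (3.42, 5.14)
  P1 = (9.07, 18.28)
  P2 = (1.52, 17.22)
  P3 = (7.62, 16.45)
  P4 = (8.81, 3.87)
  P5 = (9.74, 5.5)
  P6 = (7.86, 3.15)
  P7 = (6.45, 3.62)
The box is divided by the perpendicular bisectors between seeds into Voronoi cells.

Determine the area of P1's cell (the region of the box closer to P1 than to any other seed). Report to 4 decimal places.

Area of P1's cell: 31.9516

1. box [0,14]×[0,20]: [(0, 0) (14, 0) (14, 20) (0, 20)]
2. ⊥bis P1·P0 via (6.245,11.71): [(0, 14.3953) (14, 8.3755) (14, 20) (0, 20)]  |A|=120.6049
3. ⊥bis P1·P2 via (5.295,17.75): [(6.1364, 11.7567) (14, 8.3755) (14, 20) (4.9791, 20)]  |A|=82.8861
4. ⊥bis P1·P3 via (8.345,17.365): [(14, 12.8843) (14, 20) (5.0194, 20)]  |A|=31.9516
5. ⊥bis P1·P4 via (8.94,11.075): [(14, 12.8843) (14, 20) (5.0194, 20)]  |A|=31.9516
6. ⊥bis P1·P5 via (9.405,11.89): [(14, 12.8843) (14, 20) (5.0194, 20)]  |A|=31.9516
7. ⊥bis P1·P6 via (8.465,10.715): [(14, 12.8843) (14, 20) (5.0194, 20)]  |A|=31.9516
8. ⊥bis P1·P7 via (7.76,10.95): [(14, 12.8843) (14, 20) (5.0194, 20)]  |A|=31.9516
9. canonical 3-gon: [(14, 12.8843) (14, 20) (5.0194, 20)]
10. shoelace: 31.9516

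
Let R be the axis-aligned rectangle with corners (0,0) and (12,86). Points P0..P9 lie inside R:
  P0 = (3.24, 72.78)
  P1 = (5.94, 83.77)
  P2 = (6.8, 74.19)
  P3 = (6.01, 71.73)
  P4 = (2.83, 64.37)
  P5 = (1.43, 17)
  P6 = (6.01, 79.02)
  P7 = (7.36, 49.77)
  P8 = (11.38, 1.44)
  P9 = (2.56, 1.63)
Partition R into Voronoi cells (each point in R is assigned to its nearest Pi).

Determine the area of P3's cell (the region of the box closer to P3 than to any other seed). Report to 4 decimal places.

1. box [0,12]×[0,86]: [(0, 0) (12, 0) (12, 86) (0, 86)]
2. ⊥bis P3·P0 via (4.625,72.255): [(0, 60.0538) (0, 0) (12, 0) (12, 86) (9.8352, 86)]  |A|=904.407
3. ⊥bis P3·P1 via (5.975,77.75): [(6.7096, 77.7543) (0, 60.0538) (0, 0) (12, 0) (12, 77.785)]  |A|=873.7514
4. ⊥bis P3·P2 via (6.405,72.96): [(5.0564, 73.3931) (0, 60.0538) (0, 0) (12, 0) (12, 71.1632)]  |A|=839.251
5. ⊥bis P3·P4 via (4.42,68.05): [(5.0564, 73.3931) (3.2265, 68.5657) (12, 64.7749) (12, 71.1632)]  |A|=46.8238
6. ⊥bis P3·P5 via (3.72,44.365): [(5.0564, 73.3931) (3.2265, 68.5657) (12, 64.7749) (12, 71.1632)]  |A|=46.8238
7. ⊥bis P3·P6 via (6.01,75.375): [(5.0564, 73.3931) (3.2265, 68.5657) (12, 64.7749) (12, 71.1632)]  |A|=46.8238
8. ⊥bis P3·P7 via (6.685,60.75): [(5.0564, 73.3931) (3.2265, 68.5657) (12, 64.7749) (12, 71.1632)]  |A|=46.8238
9. ⊥bis P3·P8 via (8.695,36.585): [(5.0564, 73.3931) (3.2265, 68.5657) (12, 64.7749) (12, 71.1632)]  |A|=46.8238
10. ⊥bis P3·P9 via (4.285,36.68): [(5.0564, 73.3931) (3.2265, 68.5657) (12, 64.7749) (12, 71.1632)]  |A|=46.8238
11. canonical 4-gon: [(5.0564, 73.3931) (3.2265, 68.5657) (12, 64.7749) (12, 71.1632)]
12. shoelace: 46.8238

Area of P3's cell: 46.8238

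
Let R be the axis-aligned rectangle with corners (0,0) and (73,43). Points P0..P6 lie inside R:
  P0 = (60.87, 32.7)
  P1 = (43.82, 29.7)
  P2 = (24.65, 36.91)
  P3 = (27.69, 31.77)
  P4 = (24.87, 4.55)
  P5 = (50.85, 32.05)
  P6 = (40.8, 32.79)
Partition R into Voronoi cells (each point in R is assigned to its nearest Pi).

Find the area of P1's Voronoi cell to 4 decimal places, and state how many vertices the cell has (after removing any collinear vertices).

1. box [0,73]×[0,43]: [(0, 0) (73, 0) (73, 43) (0, 43)]
2. ⊥bis P1·P0 via (52.345,31.2): [(0, 0) (57.8347, 0) (50.2688, 43) (0, 43)]  |A|=2324.225
3. ⊥bis P1·P2 via (34.235,33.305): [(21.7087, 0) (57.8347, 0) (50.2688, 43) (37.8814, 43)]  |A|=1043.0383
4. ⊥bis P1·P3 via (35.755,30.735): [(37.0429, 40.7707) (31.8107, 0) (57.8347, 0) (50.2688, 43) (37.8814, 43)]  |A|=837.1057
5. ⊥bis P1·P4 via (34.345,17.125): [(37.0429, 40.7707) (34.0381, 17.3563) (57.0729, 0) (57.8347, 0) (50.2688, 43) (37.8814, 43)]  |A|=617.8771
6. ⊥bis P1·P5 via (47.335,30.875): [(37.0429, 40.7707) (34.0381, 17.3563) (57.0729, 0) (57.6559, 0) (43.2818, 43) (37.8814, 43)]  |A|=463.8143
7. ⊥bis P1·P6 via (42.31,31.245): [(34.8898, 23.9929) (34.0381, 17.3563) (57.0729, 0) (57.6559, 0) (46.0043, 34.8557)]  |A|=347.8093
8. canonical 5-gon: [(34.8898, 23.9929) (34.0381, 17.3563) (57.0729, 0) (57.6559, 0) (46.0043, 34.8557)]
9. shoelace: 347.8093

Area of P1's cell: 347.8093 (5 vertices)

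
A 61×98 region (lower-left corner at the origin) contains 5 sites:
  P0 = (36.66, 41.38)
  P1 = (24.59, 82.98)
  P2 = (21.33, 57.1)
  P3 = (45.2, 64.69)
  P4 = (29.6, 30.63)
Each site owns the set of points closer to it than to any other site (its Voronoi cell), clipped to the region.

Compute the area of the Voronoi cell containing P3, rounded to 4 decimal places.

1. box [0,61]×[0,98]: [(0, 0) (61, 0) (61, 98) (0, 98)]
2. ⊥bis P3·P0 via (40.93,53.035): [(0, 68.0304) (61, 45.682) (61, 98) (0, 98)]  |A|=2509.7717
3. ⊥bis P3·P1 via (34.895,73.835): [(22.446, 59.8069) (61, 45.682) (61, 98) (56.3398, 98)]  |A|=1097.5266
4. ⊥bis P3·P2 via (33.265,60.895): [(30.6658, 69.0693) (35.0831, 55.1771) (61, 45.682) (61, 98) (56.3398, 98)]  |A|=1019.9733
5. ⊥bis P3·P4 via (37.4,47.66): [(30.6658, 69.0693) (35.0831, 55.1771) (61, 45.682) (61, 98) (56.3398, 98)]  |A|=1019.9733
6. canonical 5-gon: [(30.6658, 69.0693) (35.0831, 55.1771) (61, 45.682) (61, 98) (56.3398, 98)]
7. shoelace: 1019.9733

Area of P3's cell: 1019.9733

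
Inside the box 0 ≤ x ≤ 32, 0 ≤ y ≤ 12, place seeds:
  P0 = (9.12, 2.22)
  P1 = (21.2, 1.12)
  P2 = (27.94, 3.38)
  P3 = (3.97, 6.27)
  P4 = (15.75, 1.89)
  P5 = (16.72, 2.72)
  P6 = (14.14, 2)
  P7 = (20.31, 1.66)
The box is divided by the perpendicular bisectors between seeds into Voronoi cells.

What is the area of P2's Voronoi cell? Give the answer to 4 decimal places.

Area of P2's cell: 102.0999

1. box [0,32]×[0,12]: [(0, 0) (32, 0) (32, 12) (0, 12)]
2. ⊥bis P2·P0 via (18.53,2.8): [(18.7026, 0) (32, 0) (32, 12) (17.9629, 12)]  |A|=164.0068
3. ⊥bis P2·P1 via (24.57,2.25): [(25.3245, 0) (32, 0) (32, 12) (21.3007, 12)]  |A|=104.249
4. ⊥bis P2·P3 via (15.955,4.825): [(25.3245, 0) (32, 0) (32, 12) (21.3007, 12)]  |A|=104.249
5. ⊥bis P2·P4 via (21.845,2.635): [(25.3245, 0) (32, 0) (32, 12) (21.3007, 12)]  |A|=104.249
6. ⊥bis P2·P5 via (22.33,3.05): [(21.9105, 10.1814) (25.3245, 0) (32, 0) (32, 12) (21.8035, 12)]  |A|=103.7918
7. ⊥bis P2·P6 via (21.04,2.69): [(21.9105, 10.1814) (25.3245, 0) (32, 0) (32, 12) (21.8035, 12)]  |A|=103.7918
8. ⊥bis P2·P7 via (24.125,2.52): [(23.3978, 5.7458) (25.3245, 0) (32, 0) (32, 12) (21.988, 12)]  |A|=102.0999
9. canonical 5-gon: [(23.3978, 5.7458) (25.3245, 0) (32, 0) (32, 12) (21.988, 12)]
10. shoelace: 102.0999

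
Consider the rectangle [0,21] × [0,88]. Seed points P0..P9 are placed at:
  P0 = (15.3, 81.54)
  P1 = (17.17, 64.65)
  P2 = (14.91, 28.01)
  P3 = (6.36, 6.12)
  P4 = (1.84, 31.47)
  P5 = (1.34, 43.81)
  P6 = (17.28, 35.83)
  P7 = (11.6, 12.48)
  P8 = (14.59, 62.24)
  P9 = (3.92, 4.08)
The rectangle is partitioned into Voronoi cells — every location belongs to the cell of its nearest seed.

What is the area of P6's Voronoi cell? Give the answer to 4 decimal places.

Area of P6's cell: 179.0506

1. box [0,21]×[0,88]: [(0, 0) (21, 0) (21, 88) (0, 88)]
2. ⊥bis P6·P0 via (16.29,58.685): [(0, 57.9794) (0, 0) (21, 0) (21, 58.889)]  |A|=1227.1181
3. ⊥bis P6·P1 via (17.225,50.24): [(0, 50.1743) (0, 0) (21, 0) (21, 50.2544)]  |A|=1054.501
4. ⊥bis P6·P2 via (16.095,31.92): [(0, 50.1743) (0, 36.7979) (21, 30.4334) (21, 50.2544)]  |A|=348.5719
5. ⊥bis P6·P3 via (11.82,20.975): [(0, 50.1743) (0, 36.7979) (21, 30.4334) (21, 50.2544)]  |A|=348.5719
6. ⊥bis P6·P4 via (9.56,33.65): [(4.8886, 50.1929) (9.4826, 33.924) (21, 30.4334) (21, 50.2544)]  |A|=245.3418
7. ⊥bis P6·P5 via (9.31,39.82): [(14.5214, 50.2297) (8.3559, 37.9141) (9.4826, 33.924) (21, 30.4334) (21, 50.2544)]  |A|=186.1385
8. ⊥bis P6·P7 via (14.44,24.155): [(14.5214, 50.2297) (8.3559, 37.9141) (9.4826, 33.924) (21, 30.4334) (21, 50.2544)]  |A|=186.1385
9. ⊥bis P6·P8 via (15.935,49.035): [(13.8152, 48.8191) (8.3559, 37.9141) (9.4826, 33.924) (21, 30.4334) (21, 49.5509)]  |A|=179.0506
10. ⊥bis P6·P9 via (10.6,19.955): [(13.8152, 48.8191) (8.3559, 37.9141) (9.4826, 33.924) (21, 30.4334) (21, 49.5509)]  |A|=179.0506
11. canonical 5-gon: [(13.8152, 48.8191) (8.3559, 37.9141) (9.4826, 33.924) (21, 30.4334) (21, 49.5509)]
12. shoelace: 179.0506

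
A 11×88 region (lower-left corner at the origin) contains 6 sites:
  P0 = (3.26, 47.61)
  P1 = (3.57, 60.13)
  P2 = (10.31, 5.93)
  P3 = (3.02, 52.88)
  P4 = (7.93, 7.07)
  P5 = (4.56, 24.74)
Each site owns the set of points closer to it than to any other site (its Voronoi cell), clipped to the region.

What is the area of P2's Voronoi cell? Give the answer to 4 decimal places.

Area of P2's cell: 26.0281

1. box [0,11]×[0,88]: [(0, 0) (11, 0) (11, 88) (0, 88)]
2. ⊥bis P2·P0 via (6.785,26.77): [(0, 25.6223) (0, 0) (11, 0) (11, 27.4829)]  |A|=292.0791
3. ⊥bis P2·P1 via (6.94,33.03): [(0, 25.6223) (0, 0) (11, 0) (11, 27.4829)]  |A|=292.0791
4. ⊥bis P2·P3 via (6.665,29.405): [(0, 25.6223) (0, 0) (11, 0) (11, 27.4829)]  |A|=292.0791
5. ⊥bis P2·P4 via (9.12,6.5): [(6.0066, 0) (11, 0) (11, 10.4249)]  |A|=26.0281
6. ⊥bis P2·P5 via (7.435,15.335): [(6.0066, 0) (11, 0) (11, 10.4249)]  |A|=26.0281
7. canonical 3-gon: [(6.0066, 0) (11, 0) (11, 10.4249)]
8. shoelace: 26.0281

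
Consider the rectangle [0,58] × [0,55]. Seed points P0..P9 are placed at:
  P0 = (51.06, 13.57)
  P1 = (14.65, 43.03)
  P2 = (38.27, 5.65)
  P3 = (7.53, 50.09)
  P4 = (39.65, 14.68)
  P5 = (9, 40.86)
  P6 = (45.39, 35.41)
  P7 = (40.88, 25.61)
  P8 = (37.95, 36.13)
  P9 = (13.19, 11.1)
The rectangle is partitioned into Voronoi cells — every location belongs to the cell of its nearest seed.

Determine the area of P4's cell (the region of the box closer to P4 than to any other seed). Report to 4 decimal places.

1. box [0,58]×[0,55]: [(0, 0) (58, 0) (58, 55) (0, 55)]
2. ⊥bis P4·P0 via (45.355,14.125): [(0, 0) (43.9809, 0) (49.3314, 55) (0, 55)]  |A|=2566.0889
3. ⊥bis P4·P1 via (27.15,28.855): [(0, 4.9132) (0, 0) (43.9809, 0) (48.6308, 47.7975)]  |A|=1170.5537
4. ⊥bis P4·P2 via (38.96,10.165): [(10.8305, 14.4639) (44.8817, 9.26) (48.6308, 47.7975)]  |A|=665.8792
5. ⊥bis P4·P3 via (23.59,32.385): [(10.8305, 14.4639) (44.8817, 9.26) (48.6308, 47.7975)]  |A|=665.8792
6. ⊥bis P4·P5 via (24.325,27.77): [(19.4578, 22.0717) (12.7136, 14.1761) (44.8817, 9.26) (48.6308, 47.7975)]  |A|=657.4744
7. ⊥bis P4·P6 via (42.52,25.045): [(27.5348, 29.1943) (19.4578, 22.0717) (12.7136, 14.1761) (44.8817, 9.26) (46.3151, 23.9942)]  |A|=427.9365
8. ⊥bis P4·P7 via (40.265,20.145): [(19.8749, 22.4396) (19.4578, 22.0717) (12.7136, 14.1761) (44.8817, 9.26) (45.8792, 19.5132)]  |A|=285.6926
9. ⊥bis P4·P8 via (38.8,25.405): [(19.8749, 22.4396) (19.4578, 22.0717) (12.7136, 14.1761) (44.8817, 9.26) (45.8792, 19.5132)]  |A|=285.6926
10. ⊥bis P4·P9 via (26.42,12.89): [(25.2092, 21.8393) (26.5317, 12.0643) (44.8817, 9.26) (45.8792, 19.5132)]  |A|=194.9577
11. canonical 4-gon: [(25.2092, 21.8393) (26.5317, 12.0643) (44.8817, 9.26) (45.8792, 19.5132)]
12. shoelace: 194.9577

Area of P4's cell: 194.9577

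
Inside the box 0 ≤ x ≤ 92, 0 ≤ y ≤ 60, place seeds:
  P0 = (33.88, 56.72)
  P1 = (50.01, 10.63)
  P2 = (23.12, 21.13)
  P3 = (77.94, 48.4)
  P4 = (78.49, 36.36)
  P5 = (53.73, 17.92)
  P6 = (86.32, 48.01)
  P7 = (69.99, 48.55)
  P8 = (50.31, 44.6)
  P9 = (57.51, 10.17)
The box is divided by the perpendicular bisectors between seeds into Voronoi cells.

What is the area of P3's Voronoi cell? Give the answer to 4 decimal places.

1. box [0,92]×[0,60]: [(0, 0) (92, 0) (92, 60) (0, 60)]
2. ⊥bis P3·P0 via (55.91,52.56): [(45.9849, 0) (92, 0) (92, 60) (57.3149, 60)]  |A|=2421.0049
3. ⊥bis P3·P1 via (63.975,29.515): [(53.0797, 37.5718) (92, 8.7912) (92, 60) (57.3149, 60)]  |A|=1385.4925
4. ⊥bis P3·P2 via (50.53,34.765): [(53.0797, 37.5718) (92, 8.7912) (92, 60) (57.3149, 60)]  |A|=1385.4925
5. ⊥bis P3·P4 via (78.215,42.38): [(53.7769, 41.2636) (92, 43.0097) (92, 60) (57.3149, 60)]  |A|=649.647
6. ⊥bis P3·P5 via (65.835,33.16): [(54.0189, 42.5454) (55.5317, 41.3438) (92, 43.0097) (92, 60) (57.3149, 60)]  |A|=648.5321
7. ⊥bis P3·P6 via (82.13,48.205): [(54.0189, 42.5454) (55.5317, 41.3438) (81.8667, 42.5468) (82.6789, 60) (57.3149, 60)]  |A|=481.1068
8. ⊥bis P3·P7 via (73.965,48.475): [(73.8462, 42.1804) (81.8667, 42.5468) (82.6789, 60) (74.1825, 60)]  |A|=145.5441
9. ⊥bis P3·P8 via (64.125,46.5): [(73.8462, 42.1804) (81.8667, 42.5468) (82.6789, 60) (74.1825, 60)]  |A|=145.5441
10. ⊥bis P3·P9 via (67.725,29.285): [(73.8462, 42.1804) (81.8667, 42.5468) (82.6789, 60) (74.1825, 60)]  |A|=145.5441
11. canonical 4-gon: [(73.8462, 42.1804) (81.8667, 42.5468) (82.6789, 60) (74.1825, 60)]
12. shoelace: 145.5441

Area of P3's cell: 145.5441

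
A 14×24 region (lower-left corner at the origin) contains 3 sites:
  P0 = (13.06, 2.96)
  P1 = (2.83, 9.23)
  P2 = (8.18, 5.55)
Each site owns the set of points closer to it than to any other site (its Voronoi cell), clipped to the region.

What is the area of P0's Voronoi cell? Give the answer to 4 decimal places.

1. box [0,14]×[0,24]: [(0, 0) (14, 0) (14, 24) (0, 24)]
2. ⊥bis P0·P1 via (7.945,6.095): [(4.2094, 0) (14, 0) (14, 15.9742)]  |A|=78.1989
3. ⊥bis P0·P2 via (10.62,4.255): [(8.3617, 0) (14, 0) (14, 10.6235)]  |A|=29.9492
4. canonical 3-gon: [(8.3617, 0) (14, 0) (14, 10.6235)]
5. shoelace: 29.9492

Area of P0's cell: 29.9492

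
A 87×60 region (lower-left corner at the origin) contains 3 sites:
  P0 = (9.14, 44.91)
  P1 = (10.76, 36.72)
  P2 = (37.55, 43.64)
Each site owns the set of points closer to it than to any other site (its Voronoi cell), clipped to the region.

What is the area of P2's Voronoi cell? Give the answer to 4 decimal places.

Area of P2's cell: 3571.4665

1. box [0,87]×[0,60]: [(0, 0) (87, 0) (87, 60) (0, 60)]
2. ⊥bis P2·P0 via (23.345,44.275): [(21.3658, 0) (87, 0) (87, 60) (24.0479, 60)]  |A|=3857.5878
3. ⊥bis P2·P1 via (24.155,40.18): [(23.3084, 43.4573) (34.5337, 0) (87, 0) (87, 60) (24.0479, 60)]  |A|=3571.4665
4. canonical 5-gon: [(23.3084, 43.4573) (34.5337, 0) (87, 0) (87, 60) (24.0479, 60)]
5. shoelace: 3571.4665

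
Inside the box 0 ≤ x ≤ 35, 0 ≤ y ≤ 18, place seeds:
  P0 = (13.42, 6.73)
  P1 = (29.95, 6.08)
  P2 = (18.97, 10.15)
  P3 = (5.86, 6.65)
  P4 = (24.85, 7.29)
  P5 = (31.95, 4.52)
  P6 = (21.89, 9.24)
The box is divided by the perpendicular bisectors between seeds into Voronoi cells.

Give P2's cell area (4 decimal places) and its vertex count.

1. box [0,35]×[0,18]: [(0, 0) (35, 0) (35, 18) (0, 18)]
2. ⊥bis P2·P0 via (16.195,8.44): [(21.3959, 0) (35, 0) (35, 18) (10.304, 18)]  |A|=344.7015
3. ⊥bis P2·P1 via (24.46,8.115): [(21.3959, 0) (21.452, 0) (28.1241, 18) (10.304, 18)]  |A|=160.8863
4. ⊥bis P2·P3 via (12.415,8.4): [(21.3959, 0) (21.452, 0) (28.1241, 18) (10.304, 18)]  |A|=160.8863
5. ⊥bis P2·P4 via (21.91,8.72): [(19.3128, 3.3804) (26.4237, 18) (10.304, 18)]  |A|=117.8326
6. ⊥bis P2·P5 via (25.46,7.335): [(19.3128, 3.3804) (26.4237, 18) (10.304, 18)]  |A|=117.8326
7. ⊥bis P2·P6 via (20.43,9.695): [(18.7478, 4.2973) (23.0182, 18) (10.304, 18)]  |A|=87.1099
8. canonical 3-gon: [(18.7478, 4.2973) (23.0182, 18) (10.304, 18)]
9. shoelace: 87.1099

Area of P2's cell: 87.1099 (3 vertices)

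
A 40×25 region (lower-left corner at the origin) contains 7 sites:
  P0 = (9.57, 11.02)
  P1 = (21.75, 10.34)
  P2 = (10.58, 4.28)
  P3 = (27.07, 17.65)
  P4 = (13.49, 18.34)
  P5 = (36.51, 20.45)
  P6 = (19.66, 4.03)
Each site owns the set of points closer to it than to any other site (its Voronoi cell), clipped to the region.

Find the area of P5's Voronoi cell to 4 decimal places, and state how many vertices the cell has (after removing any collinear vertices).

1. box [0,40]×[0,25]: [(0, 0) (40, 0) (40, 25) (0, 25)]
2. ⊥bis P5·P0 via (23.04,15.735): [(28.5478, 0) (40, 0) (40, 25) (19.7969, 25)]  |A|=395.6907
3. ⊥bis P5·P1 via (29.13,15.395): [(39.6749, 0) (40, 0) (40, 25) (22.551, 25)]  |A|=222.1761
4. ⊥bis P5·P2 via (23.545,12.365): [(39.6749, 0) (40, 0) (40, 25) (22.551, 25)]  |A|=222.1761
5. ⊥bis P5·P3 via (31.79,19.05): [(35.7338, 5.7539) (39.6749, 0) (40, 0) (40, 25) (30.0252, 25)]  |A|=150.2515
6. ⊥bis P5·P4 via (25,19.395): [(35.7338, 5.7539) (39.6749, 0) (40, 0) (40, 25) (30.0252, 25)]  |A|=150.2515
7. ⊥bis P5·P6 via (28.085,12.24): [(35.7338, 5.7539) (38.876, 1.1664) (40, 0.013) (40, 25) (30.0252, 25)]  |A|=150.0546
8. canonical 5-gon: [(35.7338, 5.7539) (38.876, 1.1664) (40, 0.013) (40, 25) (30.0252, 25)]
9. shoelace: 150.0546

Area of P5's cell: 150.0546 (5 vertices)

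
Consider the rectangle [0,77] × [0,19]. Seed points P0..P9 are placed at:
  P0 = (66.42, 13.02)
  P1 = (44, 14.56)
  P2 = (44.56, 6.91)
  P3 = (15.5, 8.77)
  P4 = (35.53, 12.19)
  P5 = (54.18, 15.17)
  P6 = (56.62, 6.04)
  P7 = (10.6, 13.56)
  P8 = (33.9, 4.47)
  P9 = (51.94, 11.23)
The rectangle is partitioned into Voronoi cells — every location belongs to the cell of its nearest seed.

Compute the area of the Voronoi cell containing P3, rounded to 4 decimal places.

Area of P3's cell: 249.6323

1. box [0,77]×[0,19]: [(0, 0) (77, 0) (77, 19) (0, 19)]
2. ⊥bis P3·P0 via (40.96,10.895): [(0, 0) (41.8693, 0) (40.2835, 19) (0, 19)]  |A|=780.4522
3. ⊥bis P3·P1 via (29.75,11.665): [(0, 0) (32.1198, 0) (28.2598, 19) (0, 19)]  |A|=573.6069
4. ⊥bis P3·P2 via (30.03,7.84): [(0, 0) (29.5282, 0) (30.1491, 9.7006) (28.2598, 19) (0, 19)]  |A|=561.0367
5. ⊥bis P3·P4 via (25.515,10.48): [(0, 0) (27.3044, 0) (24.0603, 19) (0, 19)]  |A|=487.9643
6. ⊥bis P3·P5 via (34.84,11.97): [(0, 0) (27.3044, 0) (24.0603, 19) (0, 19)]  |A|=487.9643
7. ⊥bis P3·P6 via (36.06,7.405): [(0, 0) (27.3044, 0) (24.0603, 19) (0, 19)]  |A|=487.9643
8. ⊥bis P3·P7 via (13.05,11.165): [(2.1356, 0) (27.3044, 0) (24.0603, 19) (20.7091, 19)]  |A|=270.9391
9. ⊥bis P3·P8 via (24.7,6.62): [(2.1356, 0) (23.1529, 0) (25.5518, 10.2647) (24.0603, 19) (20.7091, 19)]  |A|=249.6323
10. ⊥bis P3·P9 via (33.72,10): [(2.1356, 0) (23.1529, 0) (25.5518, 10.2647) (24.0603, 19) (20.7091, 19)]  |A|=249.6323
11. canonical 5-gon: [(2.1356, 0) (23.1529, 0) (25.5518, 10.2647) (24.0603, 19) (20.7091, 19)]
12. shoelace: 249.6323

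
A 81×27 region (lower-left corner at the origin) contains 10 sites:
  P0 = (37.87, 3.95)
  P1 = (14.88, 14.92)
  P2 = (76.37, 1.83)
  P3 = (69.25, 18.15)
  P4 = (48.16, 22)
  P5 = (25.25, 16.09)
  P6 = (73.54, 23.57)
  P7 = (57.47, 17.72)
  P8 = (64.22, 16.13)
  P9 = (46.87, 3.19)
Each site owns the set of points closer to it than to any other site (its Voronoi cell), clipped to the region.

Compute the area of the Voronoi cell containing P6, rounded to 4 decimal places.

Area of P6's cell: 119.2720

1. box [0,81]×[0,27]: [(0, 0) (81, 0) (81, 27) (0, 27)]
2. ⊥bis P6·P0 via (55.705,13.76): [(63.2736, 0) (81, 0) (81, 27) (48.4224, 27)]  |A|=679.1037
3. ⊥bis P6·P1 via (44.21,19.245): [(63.2736, 0) (81, 0) (81, 27) (48.4224, 27)]  |A|=679.1037
4. ⊥bis P6·P2 via (74.955,12.7): [(57.5353, 10.4324) (81, 13.4869) (81, 27) (48.4224, 27)]  |A|=428.4062
5. ⊥bis P6·P3 via (71.395,20.86): [(80.7511, 13.4545) (81, 13.4869) (81, 27) (63.6377, 27)]  |A|=119.272
6. ⊥bis P6·P4 via (60.85,22.785): [(80.7511, 13.4545) (81, 13.4869) (81, 27) (63.6377, 27)]  |A|=119.272
7. ⊥bis P6·P5 via (49.395,19.83): [(80.7511, 13.4545) (81, 13.4869) (81, 27) (63.6377, 27)]  |A|=119.272
8. ⊥bis P6·P7 via (65.505,20.645): [(80.7511, 13.4545) (81, 13.4869) (81, 27) (63.6377, 27)]  |A|=119.272
9. ⊥bis P6·P8 via (68.88,19.85): [(80.7511, 13.4545) (81, 13.4869) (81, 27) (63.6377, 27)]  |A|=119.272
10. ⊥bis P6·P9 via (60.205,13.38): [(80.7511, 13.4545) (81, 13.4869) (81, 27) (63.6377, 27)]  |A|=119.272
11. canonical 4-gon: [(80.7511, 13.4545) (81, 13.4869) (81, 27) (63.6377, 27)]
12. shoelace: 119.272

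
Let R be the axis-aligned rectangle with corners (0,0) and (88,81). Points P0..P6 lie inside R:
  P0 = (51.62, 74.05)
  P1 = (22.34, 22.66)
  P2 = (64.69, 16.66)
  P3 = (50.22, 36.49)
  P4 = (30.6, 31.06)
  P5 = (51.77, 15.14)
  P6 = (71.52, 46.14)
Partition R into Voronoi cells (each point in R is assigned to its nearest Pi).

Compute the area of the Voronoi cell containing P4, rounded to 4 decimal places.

1. box [0,88]×[0,81]: [(0, 0) (88, 0) (88, 81) (0, 81)]
2. ⊥bis P4·P0 via (41.11,52.555): [(0, 72.6558) (0, 0) (88, 0) (88, 29.6281)]  |A|=4500.49
3. ⊥bis P4·P1 via (26.47,26.86): [(0, 72.6558) (0, 52.8888) (53.7853, 0) (88, 0) (88, 29.6281)]  |A|=3078.1703
4. ⊥bis P4·P2 via (47.645,23.86): [(56.5725, 44.9946) (0, 72.6558) (0, 52.8888) (42.3261, 11.2682)]  |A|=1569.3583
5. ⊥bis P4·P3 via (40.41,33.775): [(44.9317, 17.4368) (34.2895, 55.8899) (0, 72.6558) (0, 52.8888) (42.3261, 11.2682)]  |A|=1198.9083
6. ⊥bis P4·P5 via (41.185,23.1): [(42.7781, 25.2185) (34.2895, 55.8899) (0, 72.6558) (0, 52.8888) (36.555, 16.9431)]  |A|=1140.5908
7. ⊥bis P4·P6 via (51.06,38.6): [(42.7781, 25.2185) (34.2895, 55.8899) (0, 72.6558) (0, 52.8888) (36.555, 16.9431)]  |A|=1140.5908
8. canonical 5-gon: [(42.7781, 25.2185) (34.2895, 55.8899) (0, 72.6558) (0, 52.8888) (36.555, 16.9431)]
9. shoelace: 1140.5908

Area of P4's cell: 1140.5908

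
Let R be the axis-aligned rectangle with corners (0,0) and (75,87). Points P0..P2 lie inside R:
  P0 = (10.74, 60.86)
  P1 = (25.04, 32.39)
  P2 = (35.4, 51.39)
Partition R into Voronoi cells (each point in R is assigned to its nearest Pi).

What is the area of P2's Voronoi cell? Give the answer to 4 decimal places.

Area of P2's cell: 2709.2436

1. box [0,75]×[0,87]: [(0, 0) (75, 0) (75, 87) (0, 87)]
2. ⊥bis P2·P0 via (23.07,56.125): [(1.5167, 0) (75, 0) (75, 87) (34.9267, 87)]  |A|=4939.7109
3. ⊥bis P2·P1 via (30.22,41.89): [(19.7879, 47.5783) (75, 17.4731) (75, 87) (34.9267, 87)]  |A|=2709.2436
4. canonical 4-gon: [(19.7879, 47.5783) (75, 17.4731) (75, 87) (34.9267, 87)]
5. shoelace: 2709.2436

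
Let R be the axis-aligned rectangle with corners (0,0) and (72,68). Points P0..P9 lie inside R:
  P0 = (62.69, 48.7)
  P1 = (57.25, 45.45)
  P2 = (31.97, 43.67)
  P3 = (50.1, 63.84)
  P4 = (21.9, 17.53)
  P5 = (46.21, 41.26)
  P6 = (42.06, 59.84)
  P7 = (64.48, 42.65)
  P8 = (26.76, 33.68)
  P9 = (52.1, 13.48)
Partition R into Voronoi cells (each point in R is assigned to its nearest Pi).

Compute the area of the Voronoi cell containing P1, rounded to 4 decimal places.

1. box [0,72]×[0,68]: [(0, 0) (72, 0) (72, 68) (0, 68)]
2. ⊥bis P1·P0 via (59.97,47.075): [(0, 0) (72, 0) (72, 26.9386) (47.4689, 68) (0, 68)]  |A|=4392.3587
3. ⊥bis P1·P2 via (44.61,44.56): [(47.7475, 0) (72, 0) (72, 26.9386) (47.4689, 68) (42.9596, 68)]  |A|=1308.3177
4. ⊥bis P1·P3 via (53.675,54.645): [(44.1604, 50.9457) (47.7475, 0) (72, 0) (72, 26.9386) (55.1134, 55.2042)]  |A|=1183.5132
5. ⊥bis P1·P4 via (39.575,31.49): [(44.1604, 50.9457) (46.1131, 23.2119) (64.4463, 0) (72, 0) (72, 26.9386) (55.1134, 55.2042)]  |A|=989.7077
6. ⊥bis P1·P5 via (51.73,43.355): [(48.2462, 52.5343) (68.1845, 0) (72, 0) (72, 26.9386) (55.1134, 55.2042)]  |A|=539.7661
7. ⊥bis P1·P6 via (49.655,52.645): [(50.3104, 53.3369) (48.6192, 51.5516) (68.1845, 0) (72, 0) (72, 26.9386) (55.1134, 55.2042)]  |A|=538.6022
8. ⊥bis P1·P7 via (60.865,44.05): [(50.3104, 53.3369) (48.6192, 51.5516) (56.1181, 31.7929) (61.2238, 44.9764) (55.1134, 55.2042)]  |A|=146.9501
9. ⊥bis P1·P8 via (42.005,39.565): [(50.3104, 53.3369) (48.6192, 51.5516) (56.1181, 31.7929) (61.2238, 44.9764) (55.1134, 55.2042)]  |A|=146.9501
10. ⊥bis P1·P9 via (54.675,29.465): [(50.3104, 53.3369) (48.6192, 51.5516) (56.1181, 31.7929) (61.2238, 44.9764) (55.1134, 55.2042)]  |A|=146.9501
11. canonical 5-gon: [(50.3104, 53.3369) (48.6192, 51.5516) (56.1181, 31.7929) (61.2238, 44.9764) (55.1134, 55.2042)]
12. shoelace: 146.9501

Area of P1's cell: 146.9501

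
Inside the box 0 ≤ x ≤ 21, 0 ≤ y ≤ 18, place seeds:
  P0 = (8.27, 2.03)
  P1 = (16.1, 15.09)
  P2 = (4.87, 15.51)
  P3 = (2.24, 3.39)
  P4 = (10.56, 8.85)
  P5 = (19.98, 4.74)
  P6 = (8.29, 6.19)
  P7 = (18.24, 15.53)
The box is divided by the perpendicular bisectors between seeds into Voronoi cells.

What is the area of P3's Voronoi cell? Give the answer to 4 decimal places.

Area of P3's cell: 45.5350

1. box [0,21]×[0,18]: [(0, 0) (21, 0) (21, 18) (0, 18)]
2. ⊥bis P3·P0 via (5.255,2.71): [(0, 0) (4.6438, 0) (8.7035, 18) (0, 18)]  |A|=120.1255
3. ⊥bis P3·P1 via (9.17,9.24): [(0, 0) (4.6438, 0) (7.2427, 11.5231) (1.7752, 18) (0, 18)]  |A|=97.6886
4. ⊥bis P3·P2 via (3.555,9.45): [(0, 10.2214) (0, 0) (4.6438, 0) (6.6249, 8.7838)]  |A|=54.2531
5. ⊥bis P3·P4 via (6.4,6.12): [(4.3242, 9.2831) (0, 10.2214) (0, 0) (4.6438, 0) (6.1202, 6.5463)]  |A|=51.5532
6. ⊥bis P3·P5 via (11.11,4.065): [(4.3242, 9.2831) (0, 10.2214) (0, 0) (4.6438, 0) (6.1202, 6.5463)]  |A|=51.5532
7. ⊥bis P3·P6 via (5.265,4.79): [(3.0584, 9.5578) (0, 10.2214) (0, 0) (4.6438, 0) (5.5737, 4.123)]  |A|=45.535
8. ⊥bis P3·P7 via (10.24,9.46): [(3.0584, 9.5578) (0, 10.2214) (0, 0) (4.6438, 0) (5.5737, 4.123)]  |A|=45.535
9. canonical 5-gon: [(3.0584, 9.5578) (0, 10.2214) (0, 0) (4.6438, 0) (5.5737, 4.123)]
10. shoelace: 45.535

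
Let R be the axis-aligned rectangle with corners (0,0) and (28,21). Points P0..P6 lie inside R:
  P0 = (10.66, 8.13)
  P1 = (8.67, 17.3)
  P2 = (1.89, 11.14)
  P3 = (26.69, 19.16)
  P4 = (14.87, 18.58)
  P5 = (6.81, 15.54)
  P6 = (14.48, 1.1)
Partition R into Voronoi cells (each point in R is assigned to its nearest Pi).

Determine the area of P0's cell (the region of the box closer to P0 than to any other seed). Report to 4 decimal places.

1. box [0,28]×[0,21]: [(0, 0) (28, 0) (28, 21) (0, 21)]
2. ⊥bis P0·P1 via (9.665,12.715): [(0, 10.6176) (0, 0) (28, 0) (28, 16.6939)]  |A|=382.3609
3. ⊥bis P0·P2 via (6.275,9.635): [(7.1444, 12.168) (2.9681, 0) (28, 0) (28, 16.6939)]  |A|=326.375
4. ⊥bis P0·P3 via (18.675,13.645): [(18.0612, 14.5371) (7.1444, 12.168) (2.9681, 0) (28, 0) (28, 0.0929)]  |A|=243.8777
5. ⊥bis P0·P4 via (12.765,13.355): [(21.2177, 9.9496) (12.7122, 13.3763) (7.1444, 12.168) (2.9681, 0) (28, 0) (28, 0.0929)]  |A|=229.7766
6. ⊥bis P0·P5 via (8.735,11.835): [(21.2177, 9.9496) (12.7122, 13.3763) (10.9765, 12.9996) (6.6601, 10.7569) (2.9681, 0) (28, 0) (28, 0.0929)]  |A|=227.2743
7. ⊥bis P0·P6 via (12.57,4.615): [(21.536, 9.487) (21.2177, 9.9496) (12.7122, 13.3763) (10.9765, 12.9996) (6.6601, 10.7569) (2.9681, 0) (4.077, 0)]  |A|=113.4948
8. canonical 7-gon: [(21.536, 9.487) (21.2177, 9.9496) (12.7122, 13.3763) (10.9765, 12.9996) (6.6601, 10.7569) (2.9681, 0) (4.077, 0)]
9. shoelace: 113.4948

Area of P0's cell: 113.4948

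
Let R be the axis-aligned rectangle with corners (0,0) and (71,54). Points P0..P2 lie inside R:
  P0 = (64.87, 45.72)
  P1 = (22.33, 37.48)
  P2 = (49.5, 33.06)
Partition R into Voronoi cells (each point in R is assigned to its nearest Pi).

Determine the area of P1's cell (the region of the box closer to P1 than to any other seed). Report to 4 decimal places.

Area of P1's cell: 1866.7606

1. box [0,71]×[0,54]: [(0, 0) (71, 0) (71, 54) (0, 54)]
2. ⊥bis P1·P0 via (43.6,41.6): [(0, 0) (51.6579, 0) (41.1981, 54) (0, 54)]  |A|=2507.1131
3. ⊥bis P1·P2 via (35.915,35.27): [(0, 0) (30.1773, 0) (38.962, 54) (0, 54)]  |A|=1866.7606
4. canonical 4-gon: [(0, 0) (30.1773, 0) (38.962, 54) (0, 54)]
5. shoelace: 1866.7606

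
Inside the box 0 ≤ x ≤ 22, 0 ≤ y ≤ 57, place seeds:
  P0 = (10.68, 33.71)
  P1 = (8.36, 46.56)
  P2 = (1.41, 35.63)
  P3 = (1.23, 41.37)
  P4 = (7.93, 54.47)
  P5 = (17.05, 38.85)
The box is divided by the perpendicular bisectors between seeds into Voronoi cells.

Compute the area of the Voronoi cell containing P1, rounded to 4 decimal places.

1. box [0,22]×[0,57]: [(0, 0) (22, 0) (22, 57) (0, 57)]
2. ⊥bis P1·P0 via (9.52,40.135): [(0, 38.4162) (22, 42.3882) (22, 57) (0, 57)]  |A|=365.1515
3. ⊥bis P1·P2 via (4.885,41.095): [(0, 44.2012) (7.0859, 39.6955) (22, 42.3882) (22, 57) (0, 57)]  |A|=344.6556
4. ⊥bis P1·P3 via (4.795,43.965): [(0, 50.5524) (7.8079, 39.8259) (22, 42.3882) (22, 57) (0, 57)]  |A|=317.7726
5. ⊥bis P1·P4 via (8.145,50.515): [(0.3362, 50.0905) (7.8079, 39.8259) (22, 42.3882) (22, 51.2682)]  |A|=178.5977
6. ⊥bis P1·P5 via (12.705,42.705): [(20.2165, 51.1712) (0.3362, 50.0905) (7.8079, 39.8259) (10.5974, 40.3295)]  |A|=118.7684
7. canonical 4-gon: [(20.2165, 51.1712) (0.3362, 50.0905) (7.8079, 39.8259) (10.5974, 40.3295)]
8. shoelace: 118.7684

Area of P1's cell: 118.7684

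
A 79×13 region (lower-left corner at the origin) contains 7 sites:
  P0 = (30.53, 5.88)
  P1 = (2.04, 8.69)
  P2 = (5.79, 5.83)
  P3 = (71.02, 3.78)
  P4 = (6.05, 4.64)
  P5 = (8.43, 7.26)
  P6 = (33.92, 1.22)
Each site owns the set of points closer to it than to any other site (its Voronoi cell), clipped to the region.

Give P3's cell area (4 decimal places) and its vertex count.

Area of P3's cell: 348.4781 (4 vertices)

1. box [0,79]×[0,13]: [(0, 0) (79, 0) (79, 13) (0, 13)]
2. ⊥bis P3·P0 via (50.775,4.83): [(50.5245, 0) (79, 0) (79, 13) (51.1987, 13)]  |A|=365.799
3. ⊥bis P3·P1 via (36.53,6.235): [(50.5245, 0) (79, 0) (79, 13) (51.1987, 13)]  |A|=365.799
4. ⊥bis P3·P2 via (38.405,4.805): [(50.5245, 0) (79, 0) (79, 13) (51.1987, 13)]  |A|=365.799
5. ⊥bis P3·P4 via (38.535,4.21): [(50.5245, 0) (79, 0) (79, 13) (51.1987, 13)]  |A|=365.799
6. ⊥bis P3·P5 via (39.725,5.52): [(50.5245, 0) (79, 0) (79, 13) (51.1987, 13)]  |A|=365.799
7. ⊥bis P3·P6 via (52.47,2.5): [(52.6425, 0) (79, 0) (79, 13) (51.7455, 13)]  |A|=348.4781
8. canonical 4-gon: [(52.6425, 0) (79, 0) (79, 13) (51.7455, 13)]
9. shoelace: 348.4781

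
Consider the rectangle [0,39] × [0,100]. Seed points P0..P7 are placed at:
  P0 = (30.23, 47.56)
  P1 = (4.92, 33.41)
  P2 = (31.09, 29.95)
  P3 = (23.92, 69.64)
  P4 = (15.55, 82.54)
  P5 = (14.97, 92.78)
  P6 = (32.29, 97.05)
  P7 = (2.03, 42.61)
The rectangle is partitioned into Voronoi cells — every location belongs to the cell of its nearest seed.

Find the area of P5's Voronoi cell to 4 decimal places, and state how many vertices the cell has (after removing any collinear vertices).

Area of P5's cell: 298.6076 (4 vertices)

1. box [0,39]×[0,100]: [(0, 0) (39, 0) (39, 100) (0, 100)]
2. ⊥bis P5·P0 via (22.6,70.17): [(0, 62.5434) (39, 75.7044) (39, 100) (0, 100)]  |A|=1204.1691
3. ⊥bis P5·P1 via (9.945,63.095): [(0, 64.7785) (4.4107, 64.0318) (39, 75.7044) (39, 100) (0, 100)]  |A|=1199.2399
4. ⊥bis P5·P2 via (23.03,61.365): [(0, 64.7785) (4.4107, 64.0318) (39, 75.7044) (39, 100) (0, 100)]  |A|=1199.2399
5. ⊥bis P5·P3 via (19.445,81.21): [(0, 73.6891) (39, 88.7734) (39, 100) (0, 100)]  |A|=731.9804
6. ⊥bis P5·P4 via (15.26,87.66): [(0, 86.7957) (39, 89.0046) (39, 100) (0, 100)]  |A|=471.8939
7. ⊥bis P5·P6 via (23.63,94.915): [(0, 86.7957) (25.2787, 88.2275) (22.3764, 100) (0, 100)]  |A|=298.6076
8. ⊥bis P5·P7 via (8.5,67.695): [(0, 86.7957) (25.2787, 88.2275) (22.3764, 100) (0, 100)]  |A|=298.6076
9. canonical 4-gon: [(0, 86.7957) (25.2787, 88.2275) (22.3764, 100) (0, 100)]
10. shoelace: 298.6076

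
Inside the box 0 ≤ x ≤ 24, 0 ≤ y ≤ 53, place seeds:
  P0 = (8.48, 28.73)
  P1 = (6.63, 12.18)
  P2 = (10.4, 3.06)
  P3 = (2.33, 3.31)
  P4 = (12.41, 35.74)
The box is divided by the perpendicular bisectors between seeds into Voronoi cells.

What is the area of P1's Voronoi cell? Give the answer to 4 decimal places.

Area of P1's cell: 242.7048

1. box [0,24]×[0,53]: [(0, 0) (24, 0) (24, 53) (0, 53)]
2. ⊥bis P1·P0 via (7.555,20.455): [(0, 21.2995) (0, 0) (24, 0) (24, 18.6167)]  |A|=478.995
3. ⊥bis P1·P2 via (8.515,7.62): [(0, 21.2995) (0, 4.1001) (24, 14.0211) (24, 18.6167)]  |A|=261.5402
4. ⊥bis P1·P3 via (4.48,7.745): [(0, 21.2995) (0, 9.9168) (6.4763, 6.7772) (24, 14.0211) (24, 18.6167)]  |A|=242.7048
5. ⊥bis P1·P4 via (9.52,23.96): [(0, 21.2995) (0, 9.9168) (6.4763, 6.7772) (24, 14.0211) (24, 18.6167)]  |A|=242.7048
6. canonical 5-gon: [(0, 21.2995) (0, 9.9168) (6.4763, 6.7772) (24, 14.0211) (24, 18.6167)]
7. shoelace: 242.7048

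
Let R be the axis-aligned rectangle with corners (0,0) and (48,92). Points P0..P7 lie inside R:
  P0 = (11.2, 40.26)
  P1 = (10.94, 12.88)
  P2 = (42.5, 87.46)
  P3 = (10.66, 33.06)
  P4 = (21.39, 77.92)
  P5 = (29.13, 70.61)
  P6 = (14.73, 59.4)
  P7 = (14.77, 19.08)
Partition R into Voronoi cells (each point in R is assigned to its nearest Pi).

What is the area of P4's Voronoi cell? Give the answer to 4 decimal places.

Area of P4's cell: 592.1662

1. box [0,48]×[0,92]: [(0, 0) (48, 0) (48, 92) (0, 92)]
2. ⊥bis P4·P0 via (16.295,59.09): [(0, 63.4991) (48, 50.5113) (48, 92) (0, 92)]  |A|=1679.7509
3. ⊥bis P4·P1 via (16.165,45.4): [(0, 63.4991) (48, 50.5113) (48, 92) (0, 92)]  |A|=1679.7509
4. ⊥bis P4·P2 via (31.945,82.69): [(0, 63.4991) (46.2764, 50.9777) (27.7376, 92) (0, 92)]  |A|=1228.3911
5. ⊥bis P4·P3 via (16.025,55.49): [(0, 63.4991) (46.2764, 50.9777) (27.7376, 92) (0, 92)]  |A|=1228.3911
6. ⊥bis P4·P5 via (25.26,74.265): [(0, 63.4991) (12.0204, 60.2466) (32.3567, 81.7791) (27.7376, 92) (0, 92)]  |A|=765.3351
7. ⊥bis P4·P6 via (18.06,68.66): [(0, 75.1546) (19.4831, 68.1482) (32.3567, 81.7791) (27.7376, 92) (0, 92)]  |A|=592.1662
8. ⊥bis P4·P7 via (18.08,48.5): [(0, 75.1546) (19.4831, 68.1482) (32.3567, 81.7791) (27.7376, 92) (0, 92)]  |A|=592.1662
9. canonical 5-gon: [(0, 75.1546) (19.4831, 68.1482) (32.3567, 81.7791) (27.7376, 92) (0, 92)]
10. shoelace: 592.1662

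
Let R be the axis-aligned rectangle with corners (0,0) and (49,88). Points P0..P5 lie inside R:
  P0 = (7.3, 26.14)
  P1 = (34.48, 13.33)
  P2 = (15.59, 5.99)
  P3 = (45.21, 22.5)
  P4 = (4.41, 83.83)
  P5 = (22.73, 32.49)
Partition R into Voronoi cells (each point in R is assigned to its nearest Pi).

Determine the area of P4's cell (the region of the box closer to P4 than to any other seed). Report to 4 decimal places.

1. box [0,49]×[0,88]: [(0, 0) (49, 0) (49, 88) (0, 88)]
2. ⊥bis P4·P0 via (5.855,54.985): [(0, 54.6917) (49, 57.1464) (49, 88) (0, 88)]  |A|=1571.9676
3. ⊥bis P4·P1 via (19.445,48.58): [(0, 54.6917) (38.2687, 56.6088) (49, 61.1859) (49, 88) (0, 88)]  |A|=1550.2927
4. ⊥bis P4·P2 via (10,44.91): [(0, 54.6917) (38.2687, 56.6088) (49, 61.1859) (49, 88) (0, 88)]  |A|=1550.2927
5. ⊥bis P4·P3 via (24.81,53.165): [(0, 54.6917) (29.3122, 56.1601) (49, 69.2575) (49, 88) (0, 88)]  |A|=1452.7469
6. ⊥bis P4·P5 via (13.57,58.16): [(0, 54.6917) (4.4792, 54.9161) (49, 70.8027) (49, 88) (0, 88)]  |A|=1267.9718
7. canonical 5-gon: [(0, 54.6917) (4.4792, 54.9161) (49, 70.8027) (49, 88) (0, 88)]
8. shoelace: 1267.9718

Area of P4's cell: 1267.9718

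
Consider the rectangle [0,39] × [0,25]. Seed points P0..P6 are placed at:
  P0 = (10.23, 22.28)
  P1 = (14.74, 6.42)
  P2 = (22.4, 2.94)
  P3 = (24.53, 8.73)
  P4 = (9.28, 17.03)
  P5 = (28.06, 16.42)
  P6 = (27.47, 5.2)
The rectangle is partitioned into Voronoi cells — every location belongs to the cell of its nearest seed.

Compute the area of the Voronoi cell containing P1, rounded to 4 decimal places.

1. box [0,39]×[0,25]: [(0, 0) (39, 0) (39, 25) (0, 25)]
2. ⊥bis P1·P0 via (12.485,14.35): [(0, 10.7997) (0, 0) (39, 0) (39, 21.8899)]  |A|=637.4475
3. ⊥bis P1·P2 via (18.57,4.68): [(24.5176, 17.7716) (0, 10.7997) (0, 0) (16.4438, 0)]  |A|=278.5089
4. ⊥bis P1·P3 via (19.635,7.575): [(19.7205, 7.2125) (17.6873, 15.8294) (0, 10.7997) (0, 0) (16.4438, 0)]  |A|=247.1065
5. ⊥bis P1·P4 via (12.01,11.725): [(19.7205, 7.2125) (17.9362, 14.7747) (0, 5.5445) (0, 0) (16.4438, 0)]  |A|=190.0245
6. ⊥bis P1·P5 via (21.4,11.42): [(19.7205, 7.2125) (17.9362, 14.7747) (0, 5.5445) (0, 0) (16.4438, 0)]  |A|=190.0245
7. ⊥bis P1·P6 via (21.105,5.81): [(19.7205, 7.2125) (17.9362, 14.7747) (0, 5.5445) (0, 0) (16.4438, 0)]  |A|=190.0245
8. canonical 5-gon: [(19.7205, 7.2125) (17.9362, 14.7747) (0, 5.5445) (0, 0) (16.4438, 0)]
9. shoelace: 190.0245

Area of P1's cell: 190.0245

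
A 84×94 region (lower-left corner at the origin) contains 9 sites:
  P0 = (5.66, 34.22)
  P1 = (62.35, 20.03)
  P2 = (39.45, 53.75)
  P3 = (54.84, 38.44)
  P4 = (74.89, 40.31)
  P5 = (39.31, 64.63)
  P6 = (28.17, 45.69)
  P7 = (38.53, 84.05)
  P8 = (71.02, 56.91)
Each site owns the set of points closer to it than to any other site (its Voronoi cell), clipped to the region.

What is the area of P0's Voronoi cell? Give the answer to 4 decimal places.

1. box [0,84]×[0,94]: [(0, 0) (84, 0) (84, 94) (0, 94)]
2. ⊥bis P0·P1 via (34.005,27.125): [(0, 0) (27.2154, 0) (50.7444, 94) (0, 94)]  |A|=3664.1092
3. ⊥bis P0·P2 via (22.555,43.985): [(0, 83.0087) (0, 0) (27.2154, 0) (33.4897, 25.0663)]  |A|=1731.0619
4. ⊥bis P0·P3 via (30.25,36.33): [(30.8202, 29.6849) (0, 83.0087) (0, 0) (27.2154, 0) (31.7968, 18.3032)]  |A|=1718.1256
5. ⊥bis P0·P4 via (40.275,37.265): [(30.8202, 29.6849) (0, 83.0087) (0, 0) (27.2154, 0) (31.7968, 18.3032)]  |A|=1718.1256
6. ⊥bis P0·P5 via (22.485,49.425): [(30.8202, 29.6849) (13.9559, 58.8629) (0, 74.3056) (0, 0) (27.2154, 0) (31.7968, 18.3032)]  |A|=1657.396
7. ⊥bis P0·P6 via (16.915,39.955): [(0, 73.1509) (0, 0) (27.2154, 0) (30.5289, 13.2376)]  |A|=1296.7403
8. ⊥bis P0·P7 via (22.095,59.135): [(0, 73.1509) (0, 0) (27.2154, 0) (30.5289, 13.2376)]  |A|=1296.7403
9. ⊥bis P0·P8 via (38.34,45.565): [(0, 73.1509) (0, 0) (27.2154, 0) (30.5289, 13.2376)]  |A|=1296.7403
10. canonical 4-gon: [(0, 73.1509) (0, 0) (27.2154, 0) (30.5289, 13.2376)]
11. shoelace: 1296.7403

Area of P0's cell: 1296.7403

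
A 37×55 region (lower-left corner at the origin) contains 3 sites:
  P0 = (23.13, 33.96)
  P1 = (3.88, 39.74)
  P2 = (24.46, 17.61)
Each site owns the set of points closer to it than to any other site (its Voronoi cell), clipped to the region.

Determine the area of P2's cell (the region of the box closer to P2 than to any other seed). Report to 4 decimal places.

1. box [0,37]×[0,55]: [(0, 0) (37, 0) (37, 55) (0, 55)]
2. ⊥bis P2·P0 via (23.795,25.785): [(0, 23.8494) (0, 0) (37, 0) (37, 26.8592)]  |A|=938.1082
3. ⊥bis P2·P1 via (14.17,28.675): [(9.8418, 24.65) (0, 15.4975) (0, 0) (37, 0) (37, 26.8592)]  |A|=897.0092
4. canonical 5-gon: [(9.8418, 24.65) (0, 15.4975) (0, 0) (37, 0) (37, 26.8592)]
5. shoelace: 897.0092

Area of P2's cell: 897.0092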